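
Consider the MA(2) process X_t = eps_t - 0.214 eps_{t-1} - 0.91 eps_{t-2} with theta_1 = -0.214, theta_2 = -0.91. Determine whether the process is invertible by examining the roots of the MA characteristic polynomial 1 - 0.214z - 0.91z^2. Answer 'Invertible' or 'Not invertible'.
\text{Not invertible}

The MA(q) characteristic polynomial is P(z) = 1 - 0.214z - 0.91z^2.
Invertibility requires all roots to lie outside the unit circle, i.e. |z| > 1 for every root.
Set 1 + (-0.214) z + (-0.91) z^2 = 0, i.e. a z^2 + b z + c = 0 with a = -0.91, b = -0.214, c = 1.
Discriminant D = b^2 - 4ac = (-0.214)^2 - 4*(-0.91)*1 = 0.045796 - (-3.64) = 3.685796.
D >= 0, so the roots are real: z = (-b +/- sqrt(D)) / (2a) = (0.214 +/- 1.919843) / (-1.82).
  z_1 = (0.214 + 1.919843) / (-1.82) = -1.1724,   |z_1| = 1.1724.
  z_2 = (0.214 - 1.919843) / (-1.82) = 0.9373,   |z_2| = 0.9373.
Moduli of all roots: 1.1724, 0.9373.
All moduli strictly greater than 1? No.
Verdict: Not invertible.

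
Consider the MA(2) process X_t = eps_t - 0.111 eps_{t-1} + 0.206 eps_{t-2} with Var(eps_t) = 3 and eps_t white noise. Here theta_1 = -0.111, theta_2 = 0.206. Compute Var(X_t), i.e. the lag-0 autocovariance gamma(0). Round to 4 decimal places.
\gamma(0) = 3.1643

For an MA(q) process X_t = eps_t + sum_i theta_i eps_{t-i} with
Var(eps_t) = sigma^2, the variance is
  gamma(0) = sigma^2 * (1 + sum_i theta_i^2).
  sum_i theta_i^2 = (-0.111)^2 + (0.206)^2 = 0.012321 + 0.042436 = 0.054757.
  gamma(0) = 3 * (1 + 0.054757) = 3 * 1.054757 = 3.164271, which rounds to 3.1643.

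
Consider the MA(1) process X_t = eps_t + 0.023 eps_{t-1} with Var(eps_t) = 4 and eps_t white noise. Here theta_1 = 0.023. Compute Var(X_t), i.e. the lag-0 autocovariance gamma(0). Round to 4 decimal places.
\gamma(0) = 4.0021

For an MA(q) process X_t = eps_t + sum_i theta_i eps_{t-i} with
Var(eps_t) = sigma^2, the variance is
  gamma(0) = sigma^2 * (1 + sum_i theta_i^2).
  sum_i theta_i^2 = (0.023)^2 = 0.000529.
  gamma(0) = 4 * (1 + 0.000529) = 4 * 1.000529 = 4.002116, which rounds to 4.0021.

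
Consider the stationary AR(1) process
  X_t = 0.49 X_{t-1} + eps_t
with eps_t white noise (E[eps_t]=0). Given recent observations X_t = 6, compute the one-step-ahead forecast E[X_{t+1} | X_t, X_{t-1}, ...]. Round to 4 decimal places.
E[X_{t+1} \mid \mathcal F_t] = 2.9400

For an AR(p) model X_t = c + sum_i phi_i X_{t-i} + eps_t, the
one-step-ahead conditional mean is
  E[X_{t+1} | X_t, ...] = c + sum_i phi_i X_{t+1-i}.
Substitute known values:
  E[X_{t+1} | ...] = (0.49) * (6)
                   = 2.9400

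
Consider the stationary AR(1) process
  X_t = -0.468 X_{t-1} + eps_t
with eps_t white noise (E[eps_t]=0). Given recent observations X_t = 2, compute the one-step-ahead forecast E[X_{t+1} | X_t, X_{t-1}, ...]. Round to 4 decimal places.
E[X_{t+1} \mid \mathcal F_t] = -0.9360

For an AR(p) model X_t = c + sum_i phi_i X_{t-i} + eps_t, the
one-step-ahead conditional mean is
  E[X_{t+1} | X_t, ...] = c + sum_i phi_i X_{t+1-i}.
Substitute known values:
  E[X_{t+1} | ...] = (-0.468) * (2)
                   = -0.9360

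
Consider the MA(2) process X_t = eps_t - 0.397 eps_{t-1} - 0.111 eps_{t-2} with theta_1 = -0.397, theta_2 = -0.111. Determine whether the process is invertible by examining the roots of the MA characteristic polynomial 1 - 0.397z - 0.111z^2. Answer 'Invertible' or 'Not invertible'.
\text{Invertible}

The MA(q) characteristic polynomial is P(z) = 1 - 0.397z - 0.111z^2.
Invertibility requires all roots to lie outside the unit circle, i.e. |z| > 1 for every root.
Set 1 + (-0.397) z + (-0.111) z^2 = 0, i.e. a z^2 + b z + c = 0 with a = -0.111, b = -0.397, c = 1.
Discriminant D = b^2 - 4ac = (-0.397)^2 - 4*(-0.111)*1 = 0.157609 - (-0.444) = 0.601609.
D >= 0, so the roots are real: z = (-b +/- sqrt(D)) / (2a) = (0.397 +/- 0.775635) / (-0.222).
  z_1 = (0.397 + 0.775635) / (-0.222) = -5.2821,   |z_1| = 5.2821.
  z_2 = (0.397 - 0.775635) / (-0.222) = 1.7056,   |z_2| = 1.7056.
Moduli of all roots: 5.2821, 1.7056.
All moduli strictly greater than 1? Yes.
Verdict: Invertible.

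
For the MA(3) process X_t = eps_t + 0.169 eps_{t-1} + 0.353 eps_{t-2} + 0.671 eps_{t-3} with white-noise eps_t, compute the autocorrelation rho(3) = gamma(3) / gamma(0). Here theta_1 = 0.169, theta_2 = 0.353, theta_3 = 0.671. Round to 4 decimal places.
\rho(3) = 0.4185

For an MA(q) process with theta_0 = 1, the autocovariance is
  gamma(k) = sigma^2 * sum_{i=0..q-k} theta_i * theta_{i+k},
and rho(k) = gamma(k) / gamma(0). Sigma^2 cancels.
  numerator   = (1)*(0.671) = 0.671.
  denominator = (1)^2 + (0.169)^2 + (0.353)^2 + (0.671)^2 = 1.603411.
  rho(3) = 0.671 / 1.603411 = 0.4185.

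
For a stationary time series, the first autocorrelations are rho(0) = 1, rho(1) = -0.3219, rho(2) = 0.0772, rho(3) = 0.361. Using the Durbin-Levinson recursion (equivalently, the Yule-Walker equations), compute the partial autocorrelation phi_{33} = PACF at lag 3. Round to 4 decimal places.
\phi_{33} = 0.4211

The PACF at lag k is phi_{kk}, the last component of the solution
to the Yule-Walker system G_k phi = r_k where
  (G_k)_{ij} = rho(|i - j|), (r_k)_i = rho(i), i,j = 1..k.
Equivalently, Durbin-Levinson gives phi_{kk} iteratively:
  phi_{11} = rho(1)
  phi_{kk} = [rho(k) - sum_{j=1..k-1} phi_{k-1,j} rho(k-j)]
            / [1 - sum_{j=1..k-1} phi_{k-1,j} rho(j)],
  phi_{k,j} = phi_{k-1,j} - phi_{kk} phi_{k-1,k-j},  j = 1..k-1.
Step k = 1:
  phi_11 = rho(1) = -0.3219.
Step k = 2:
  phi_22 = [rho(2) - phi_11 rho(1)] / [1 - phi_11 rho(1)] = [0.0772 - (-0.3219)(-0.3219)] / [1 - (-0.3219)(-0.3219)]
         = -0.02641961 / 0.89638039 = -0.029474.
  Update: phi_21 = phi_11 - phi_22 phi_11 = -0.3219 - (-0.029474)(-0.3219) = -0.331388.
Step k = 3:
  phi_33 = [rho(3) - phi_21 rho(2) - phi_22 rho(1)] / [1 - phi_21 rho(1) - phi_22 rho(2)]
    numerator   = 0.361 - (-0.331388)(0.0772) - (-0.029474)(-0.3219) = 0.37709555
    denominator = 1 - (-0.331388)(-0.3219) - (-0.029474)(0.0772) = 0.89560171
  phi_33 = 0.37709555 / 0.89560171 = 0.4211.
Therefore phi_{33} = 0.4211.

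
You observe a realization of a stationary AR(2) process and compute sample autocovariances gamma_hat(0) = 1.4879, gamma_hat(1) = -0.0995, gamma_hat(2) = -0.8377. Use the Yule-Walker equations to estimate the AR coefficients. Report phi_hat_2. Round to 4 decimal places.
\hat\phi_{2} = -0.5700

The Yule-Walker equations for an AR(p) process read, in matrix form,
  Gamma_p phi = r_p,   with   (Gamma_p)_{ij} = gamma(|i - j|),
                       (r_p)_i = gamma(i),   i,j = 1..p.
Substitute the sample gammas (Toeplitz matrix and right-hand side of size 2):
  Gamma_p = [[1.4879, -0.0995], [-0.0995, 1.4879]]
  r_p     = [-0.0995, -0.8377]
Written out:
  1.4879 phi_1 - 0.0995 phi_2 = -0.0995
  -0.0995 phi_1 + 1.4879 phi_2 = -0.8377
Solve by Cramer's rule:
  det = gamma(0)^2 - gamma(1)^2 = (1.4879)^2 - (-0.0995)^2 = 2.21384641 - 0.00990025 = 2.20394616
  phi_hat_1 = [gamma(1) gamma(0) - gamma(1) gamma(2)] / det = [(-0.0995)(1.4879) - (-0.0995)(-0.8377)] / 2.20394616 = -0.2313972 / 2.20394616 = -0.105
  phi_hat_2 = [gamma(0) gamma(2) - gamma(1)^2] / det = [(1.4879)(-0.8377) - (-0.0995)^2] / 2.20394616 = -1.25631408 / 2.20394616 = -0.57
So phi_hat = [-0.1050, -0.5700].
Therefore phi_hat_2 = -0.5700.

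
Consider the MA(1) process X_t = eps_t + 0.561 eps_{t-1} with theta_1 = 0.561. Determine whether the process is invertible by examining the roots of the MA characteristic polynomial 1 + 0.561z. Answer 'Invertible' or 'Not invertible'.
\text{Invertible}

The MA(q) characteristic polynomial is P(z) = 1 + 0.561z.
Invertibility requires all roots to lie outside the unit circle, i.e. |z| > 1 for every root.
This is linear in z: 1 + (0.561) z = 0  =>  z = -1/(0.561) = -1.782531,  |z| = 1.782531.
Moduli of all roots: 1.7825.
All moduli strictly greater than 1? Yes.
Verdict: Invertible.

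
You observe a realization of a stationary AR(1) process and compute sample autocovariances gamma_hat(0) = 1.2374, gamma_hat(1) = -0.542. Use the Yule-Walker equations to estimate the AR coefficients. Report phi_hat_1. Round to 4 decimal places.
\hat\phi_{1} = -0.4380

The Yule-Walker equations for an AR(p) process read, in matrix form,
  Gamma_p phi = r_p,   with   (Gamma_p)_{ij} = gamma(|i - j|),
                       (r_p)_i = gamma(i),   i,j = 1..p.
Substitute the sample gammas (Toeplitz matrix and right-hand side of size 1):
  Gamma_p = [[1.2374]]
  r_p     = [-0.542]
With p = 1 this is the single equation gamma(0) phi_1 = gamma(1):
  phi_hat_1 = gamma(1) / gamma(0) = -0.542 / 1.2374 = -0.4380.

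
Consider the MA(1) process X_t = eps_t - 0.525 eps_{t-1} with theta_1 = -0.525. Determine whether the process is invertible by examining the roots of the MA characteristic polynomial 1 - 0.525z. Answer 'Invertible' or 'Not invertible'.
\text{Invertible}

The MA(q) characteristic polynomial is P(z) = 1 - 0.525z.
Invertibility requires all roots to lie outside the unit circle, i.e. |z| > 1 for every root.
This is linear in z: 1 + (-0.525) z = 0  =>  z = -1/(-0.525) = 1.904762,  |z| = 1.904762.
Moduli of all roots: 1.9048.
All moduli strictly greater than 1? Yes.
Verdict: Invertible.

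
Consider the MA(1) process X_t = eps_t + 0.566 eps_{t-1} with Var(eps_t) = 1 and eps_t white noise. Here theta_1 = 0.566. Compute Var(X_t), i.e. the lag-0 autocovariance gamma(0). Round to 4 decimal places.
\gamma(0) = 1.3204

For an MA(q) process X_t = eps_t + sum_i theta_i eps_{t-i} with
Var(eps_t) = sigma^2, the variance is
  gamma(0) = sigma^2 * (1 + sum_i theta_i^2).
  sum_i theta_i^2 = (0.566)^2 = 0.320356.
  gamma(0) = 1 * (1 + 0.320356) = 1 * 1.320356 = 1.320356, which rounds to 1.3204.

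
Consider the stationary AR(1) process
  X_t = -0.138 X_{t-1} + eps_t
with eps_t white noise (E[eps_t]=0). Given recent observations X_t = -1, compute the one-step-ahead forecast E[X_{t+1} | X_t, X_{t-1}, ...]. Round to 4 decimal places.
E[X_{t+1} \mid \mathcal F_t] = 0.1380

For an AR(p) model X_t = c + sum_i phi_i X_{t-i} + eps_t, the
one-step-ahead conditional mean is
  E[X_{t+1} | X_t, ...] = c + sum_i phi_i X_{t+1-i}.
Substitute known values:
  E[X_{t+1} | ...] = (-0.138) * (-1)
                   = 0.1380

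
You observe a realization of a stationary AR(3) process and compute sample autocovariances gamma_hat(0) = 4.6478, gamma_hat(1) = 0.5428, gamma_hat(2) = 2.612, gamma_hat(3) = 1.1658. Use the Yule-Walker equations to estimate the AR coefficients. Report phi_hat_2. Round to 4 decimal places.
\hat\phi_{2} = 0.5440

The Yule-Walker equations for an AR(p) process read, in matrix form,
  Gamma_p phi = r_p,   with   (Gamma_p)_{ij} = gamma(|i - j|),
                       (r_p)_i = gamma(i),   i,j = 1..p.
Substitute the sample gammas (Toeplitz matrix and right-hand side of size 3):
  Gamma_p = [[4.6478, 0.5428, 2.612], [0.5428, 4.6478, 0.5428], [2.612, 0.5428, 4.6478]]
  r_p     = [0.5428, 2.612, 1.1658]
Written out (R1..R3):
  (R1) 4.6478 phi_1 + 0.5428 phi_2 + 2.612 phi_3 = 0.5428
  (R2) 0.5428 phi_1 + 4.6478 phi_2 + 0.5428 phi_3 = 2.612
  (R3) 2.612 phi_1 + 0.5428 phi_2 + 4.6478 phi_3 = 1.1658
Gaussian elimination:
  R2 <- R2 - (0.5428/4.6478) R1 = R2 - (0.116786) R1:  4.584408 phi_2 + 0.237754 phi_3 = 2.548608
  R3 <- R3 - (2.612/4.6478) R1 = R3 - (0.561986) R1:  0.237754 phi_2 + 3.179892 phi_3 = 0.860754
  R3 <- R3 - (0.237754/4.584408) R2 = R3 - (0.051861) R2:  3.167561 phi_3 = 0.728579
Back-substitution:
  phi_hat_3 = 0.728579 / 3.167561 = 0.230013
  phi_hat_2 = (2.548608 - (0.237754)(0.230013)) / 4.584408 = 0.544001
  phi_hat_1 = (0.5428 - (0.5428)(0.544001) - (2.612)(0.230013)) / 4.6478 = -0.076009
So phi_hat = [-0.0760, 0.5440, 0.2300].
Therefore phi_hat_2 = 0.5440.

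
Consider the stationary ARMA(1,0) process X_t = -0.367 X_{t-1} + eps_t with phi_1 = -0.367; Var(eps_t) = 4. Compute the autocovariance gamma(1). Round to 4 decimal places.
\gamma(1) = -1.6965

Multiply the model equation by X_{t-k} and take expectations. With theta_0 = psi_0 = 1 and psi_j the MA(infinity) weights, this gives
  gamma(k) - sum_i phi_i gamma(k-i) = c_k,
  c_k = sigma^2 * sum_{j=k..q} theta_j psi_{j-k}   (c_k = 0 for k > q),
using gamma(-m) = gamma(m).
Pure AR (q = 0): c_0 = sigma^2 = 4, c_k = 0 for k >= 1.
Equations for k = 0 and k = 1 (AR order 1):
  gamma(0) = phi_1 gamma(1) + c_0
  gamma(1) = phi_1 gamma(0) + c_1
Substituting the second into the first: gamma(0) (1 - phi_1^2) = c_0 + phi_1 c_1, so
  gamma(0) = c_0 / (1 - phi_1^2) = 4 / (1 - (-0.367)^2) = 4 / 0.865311 = 4.622615.
  gamma(1) = phi_1 gamma(0) = (-0.367)(4.622615) = -1.6965.
Therefore gamma(1) = -1.6965 (to 4 decimal places).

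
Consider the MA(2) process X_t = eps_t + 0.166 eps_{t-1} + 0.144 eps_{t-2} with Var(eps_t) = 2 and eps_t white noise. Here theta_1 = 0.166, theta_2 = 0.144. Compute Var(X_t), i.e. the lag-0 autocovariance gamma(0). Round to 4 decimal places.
\gamma(0) = 2.0966

For an MA(q) process X_t = eps_t + sum_i theta_i eps_{t-i} with
Var(eps_t) = sigma^2, the variance is
  gamma(0) = sigma^2 * (1 + sum_i theta_i^2).
  sum_i theta_i^2 = (0.166)^2 + (0.144)^2 = 0.027556 + 0.020736 = 0.048292.
  gamma(0) = 2 * (1 + 0.048292) = 2 * 1.048292 = 2.096584, which rounds to 2.0966.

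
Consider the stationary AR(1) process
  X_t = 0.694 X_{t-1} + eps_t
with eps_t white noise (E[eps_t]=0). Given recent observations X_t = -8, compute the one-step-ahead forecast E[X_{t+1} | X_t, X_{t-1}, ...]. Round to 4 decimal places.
E[X_{t+1} \mid \mathcal F_t] = -5.5520

For an AR(p) model X_t = c + sum_i phi_i X_{t-i} + eps_t, the
one-step-ahead conditional mean is
  E[X_{t+1} | X_t, ...] = c + sum_i phi_i X_{t+1-i}.
Substitute known values:
  E[X_{t+1} | ...] = (0.694) * (-8)
                   = -5.5520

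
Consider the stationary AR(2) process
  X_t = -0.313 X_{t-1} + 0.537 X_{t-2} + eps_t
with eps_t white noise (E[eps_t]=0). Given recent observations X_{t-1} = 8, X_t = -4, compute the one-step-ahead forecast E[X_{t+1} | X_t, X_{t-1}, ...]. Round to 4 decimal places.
E[X_{t+1} \mid \mathcal F_t] = 5.5480

For an AR(p) model X_t = c + sum_i phi_i X_{t-i} + eps_t, the
one-step-ahead conditional mean is
  E[X_{t+1} | X_t, ...] = c + sum_i phi_i X_{t+1-i}.
Substitute known values:
  E[X_{t+1} | ...] = (-0.313) * (-4) + (0.537) * (8)
                   = 5.5480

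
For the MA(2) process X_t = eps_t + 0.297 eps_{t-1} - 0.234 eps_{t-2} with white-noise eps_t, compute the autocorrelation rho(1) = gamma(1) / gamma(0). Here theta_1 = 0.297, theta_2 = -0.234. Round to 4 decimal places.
\rho(1) = 0.1990

For an MA(q) process with theta_0 = 1, the autocovariance is
  gamma(k) = sigma^2 * sum_{i=0..q-k} theta_i * theta_{i+k},
and rho(k) = gamma(k) / gamma(0). Sigma^2 cancels.
  numerator   = (1)*(0.297) + (0.297)*(-0.234) = 0.227502.
  denominator = (1)^2 + (0.297)^2 + (-0.234)^2 = 1.142965.
  rho(1) = 0.227502 / 1.142965 = 0.1990.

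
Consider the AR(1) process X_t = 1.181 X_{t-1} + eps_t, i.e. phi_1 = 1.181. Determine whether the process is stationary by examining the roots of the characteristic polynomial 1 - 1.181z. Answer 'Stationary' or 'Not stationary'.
\text{Not stationary}

The AR(p) characteristic polynomial is P(z) = 1 - 1.181z.
Stationarity requires all roots to lie outside the unit circle, i.e. |z| > 1 for every root.
This is linear in z: 1 + (-1.181) z = 0  =>  z = -1/(-1.181) = 0.84674,  |z| = 0.84674.
Moduli of all roots: 0.8467.
All moduli strictly greater than 1? No.
Verdict: Not stationary.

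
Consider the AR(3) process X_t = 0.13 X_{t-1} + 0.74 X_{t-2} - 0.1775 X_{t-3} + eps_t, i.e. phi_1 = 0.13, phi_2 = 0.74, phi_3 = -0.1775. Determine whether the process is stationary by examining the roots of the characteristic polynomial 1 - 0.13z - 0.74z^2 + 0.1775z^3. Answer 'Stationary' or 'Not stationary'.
\text{Stationary}

The AR(p) characteristic polynomial is P(z) = 1 - 0.13z - 0.74z^2 + 0.1775z^3.
Stationarity requires all roots to lie outside the unit circle, i.e. |z| > 1 for every root.
Degree 3: look for a simple real root z0 first, then factor out (1 - z/z0) and solve the remaining quadratic.
Testing z0 = 4: P(4) = 1 + (-0.13)(4) + (-0.74)(4)^2 + (0.1775)(4)^3
  = 1 + (-0.52) + (-11.84) + (11.36) = 0.  So z_0 = 4 is a root, |z_0| = 4.
Divide out the factor (1 - 0.25 z) = (1 - z/z0) (since 1/z0 = 0.25):
  P(z) = (1 - 0.25 z)(1 + (0.12) z + (-0.71) z^2)
  [check: z-coef 0.12 - (0.25) = -0.13; z^2-coef -0.71 - (0.25)(0.12) = -0.74; z^3-coef -(0.25)(-0.71) = 0.1775.]
Remaining roots from the quadratic factor 1 + (0.12) z + (-0.71) z^2:
  Set 1 + (0.12) z + (-0.71) z^2 = 0, i.e. a z^2 + b z + c = 0 with a = -0.71, b = 0.12, c = 1.
  Discriminant D = b^2 - 4ac = (0.12)^2 - 4*(-0.71)*1 = 0.0144 - (-2.84) = 2.8544.
  D >= 0, so the roots are real: z = (-b +/- sqrt(D)) / (2a) = (-0.12 +/- 1.689497) / (-1.42).
    z_1 = (-0.12 + 1.689497) / (-1.42) = -1.1053,   |z_1| = 1.1053.
    z_2 = (-0.12 - 1.689497) / (-1.42) = 1.2743,   |z_2| = 1.2743.
Moduli of all roots: 4.0000, 1.1053, 1.2743.
All moduli strictly greater than 1? Yes.
Verdict: Stationary.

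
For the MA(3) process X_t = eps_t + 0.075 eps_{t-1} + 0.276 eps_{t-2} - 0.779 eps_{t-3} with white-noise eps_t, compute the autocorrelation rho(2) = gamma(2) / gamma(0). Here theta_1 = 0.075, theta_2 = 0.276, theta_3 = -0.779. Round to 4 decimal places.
\rho(2) = 0.1288

For an MA(q) process with theta_0 = 1, the autocovariance is
  gamma(k) = sigma^2 * sum_{i=0..q-k} theta_i * theta_{i+k},
and rho(k) = gamma(k) / gamma(0). Sigma^2 cancels.
  numerator   = (1)*(0.276) + (0.075)*(-0.779) = 0.217575.
  denominator = (1)^2 + (0.075)^2 + (0.276)^2 + (-0.779)^2 = 1.688642.
  rho(2) = 0.217575 / 1.688642 = 0.1288.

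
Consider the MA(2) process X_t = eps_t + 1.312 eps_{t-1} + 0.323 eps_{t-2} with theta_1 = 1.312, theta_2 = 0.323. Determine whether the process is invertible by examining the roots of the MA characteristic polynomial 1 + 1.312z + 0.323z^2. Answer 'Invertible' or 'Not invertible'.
\text{Invertible}

The MA(q) characteristic polynomial is P(z) = 1 + 1.312z + 0.323z^2.
Invertibility requires all roots to lie outside the unit circle, i.e. |z| > 1 for every root.
Set 1 + (1.312) z + (0.323) z^2 = 0, i.e. a z^2 + b z + c = 0 with a = 0.323, b = 1.312, c = 1.
Discriminant D = b^2 - 4ac = (1.312)^2 - 4*(0.323)*1 = 1.721344 - (1.292) = 0.429344.
D >= 0, so the roots are real: z = (-b +/- sqrt(D)) / (2a) = (-1.312 +/- 0.655243) / (0.646).
  z_1 = (-1.312 + 0.655243) / (0.646) = -1.0167,   |z_1| = 1.0167.
  z_2 = (-1.312 - 0.655243) / (0.646) = -3.0453,   |z_2| = 3.0453.
Moduli of all roots: 1.0167, 3.0453.
All moduli strictly greater than 1? Yes.
Verdict: Invertible.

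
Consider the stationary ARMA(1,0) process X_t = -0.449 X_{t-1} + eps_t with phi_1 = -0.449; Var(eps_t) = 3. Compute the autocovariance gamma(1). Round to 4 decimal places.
\gamma(1) = -1.6871

Multiply the model equation by X_{t-k} and take expectations. With theta_0 = psi_0 = 1 and psi_j the MA(infinity) weights, this gives
  gamma(k) - sum_i phi_i gamma(k-i) = c_k,
  c_k = sigma^2 * sum_{j=k..q} theta_j psi_{j-k}   (c_k = 0 for k > q),
using gamma(-m) = gamma(m).
Pure AR (q = 0): c_0 = sigma^2 = 3, c_k = 0 for k >= 1.
Equations for k = 0 and k = 1 (AR order 1):
  gamma(0) = phi_1 gamma(1) + c_0
  gamma(1) = phi_1 gamma(0) + c_1
Substituting the second into the first: gamma(0) (1 - phi_1^2) = c_0 + phi_1 c_1, so
  gamma(0) = c_0 / (1 - phi_1^2) = 3 / (1 - (-0.449)^2) = 3 / 0.798399 = 3.75752.
  gamma(1) = phi_1 gamma(0) = (-0.449)(3.75752) = -1.687126.
Therefore gamma(1) = -1.6871 (to 4 decimal places).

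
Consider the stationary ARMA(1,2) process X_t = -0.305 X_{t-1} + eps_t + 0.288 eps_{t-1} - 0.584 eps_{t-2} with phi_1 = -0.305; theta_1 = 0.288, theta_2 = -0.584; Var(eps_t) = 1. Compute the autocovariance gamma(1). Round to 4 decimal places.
\gamma(1) = -0.1198

Multiply the model equation by X_{t-k} and take expectations. With theta_0 = psi_0 = 1 and psi_j the MA(infinity) weights, this gives
  gamma(k) - sum_i phi_i gamma(k-i) = c_k,
  c_k = sigma^2 * sum_{j=k..q} theta_j psi_{j-k}   (c_k = 0 for k > q),
using gamma(-m) = gamma(m).
psi-weights needed (psi_j = theta_j + sum_i phi_i psi_{j-i}):
  psi_1 = theta_1 + phi_1 = 0.288 + (-0.305) = -0.017
  psi_2 = theta_2 + phi_1 psi_1 = -0.584 + (-0.305)(-0.017) = -0.578815
Right-hand sides:
  c_0 = sigma^2 (1 + theta_1 psi_1 + theta_2 psi_2) = 1 * (1 + (0.288)(-0.017) + (-0.584)(-0.578815)) = 1 * 1.333132 = 1.333132
  c_1 = sigma^2 (theta_1 + theta_2 psi_1) = 1 * (0.288 + (-0.584)(-0.017)) = 0.297928
  c_2 = sigma^2 theta_2 = 1 * (-0.584) = -0.584
Equations for k = 0 and k = 1 (AR order 1):
  gamma(0) = phi_1 gamma(1) + c_0
  gamma(1) = phi_1 gamma(0) + c_1
Substituting the second into the first: gamma(0) (1 - phi_1^2) = c_0 + phi_1 c_1, so
  gamma(0) = (c_0 + phi_1 c_1) / (1 - phi_1^2) = (1.333132 + (-0.305)(0.297928)) / (1 - (-0.305)^2) = 1.242264 / 0.906975 = 1.369678.
  gamma(1) = phi_1 gamma(0) + c_1 = (-0.305)(1.369678) + (0.297928) = -0.119824.
Therefore gamma(1) = -0.1198 (to 4 decimal places).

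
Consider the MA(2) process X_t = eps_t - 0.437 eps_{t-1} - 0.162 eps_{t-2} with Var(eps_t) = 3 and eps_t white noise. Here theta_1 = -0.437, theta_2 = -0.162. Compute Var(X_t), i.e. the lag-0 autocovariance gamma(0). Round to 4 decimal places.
\gamma(0) = 3.6516

For an MA(q) process X_t = eps_t + sum_i theta_i eps_{t-i} with
Var(eps_t) = sigma^2, the variance is
  gamma(0) = sigma^2 * (1 + sum_i theta_i^2).
  sum_i theta_i^2 = (-0.437)^2 + (-0.162)^2 = 0.190969 + 0.026244 = 0.217213.
  gamma(0) = 3 * (1 + 0.217213) = 3 * 1.217213 = 3.651639, which rounds to 3.6516.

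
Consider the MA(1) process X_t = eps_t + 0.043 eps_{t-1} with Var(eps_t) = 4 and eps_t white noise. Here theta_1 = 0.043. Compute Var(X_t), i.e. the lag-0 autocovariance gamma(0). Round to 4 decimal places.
\gamma(0) = 4.0074

For an MA(q) process X_t = eps_t + sum_i theta_i eps_{t-i} with
Var(eps_t) = sigma^2, the variance is
  gamma(0) = sigma^2 * (1 + sum_i theta_i^2).
  sum_i theta_i^2 = (0.043)^2 = 0.001849.
  gamma(0) = 4 * (1 + 0.001849) = 4 * 1.001849 = 4.007396, which rounds to 4.0074.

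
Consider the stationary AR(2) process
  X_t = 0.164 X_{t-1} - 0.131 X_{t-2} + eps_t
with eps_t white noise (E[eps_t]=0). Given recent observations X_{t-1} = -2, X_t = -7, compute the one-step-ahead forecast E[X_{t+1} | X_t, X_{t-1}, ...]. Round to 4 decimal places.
E[X_{t+1} \mid \mathcal F_t] = -0.8860

For an AR(p) model X_t = c + sum_i phi_i X_{t-i} + eps_t, the
one-step-ahead conditional mean is
  E[X_{t+1} | X_t, ...] = c + sum_i phi_i X_{t+1-i}.
Substitute known values:
  E[X_{t+1} | ...] = (0.164) * (-7) + (-0.131) * (-2)
                   = -0.8860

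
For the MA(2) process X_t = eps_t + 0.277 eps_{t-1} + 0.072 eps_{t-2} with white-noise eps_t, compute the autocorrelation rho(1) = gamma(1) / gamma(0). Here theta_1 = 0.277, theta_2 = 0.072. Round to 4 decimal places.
\rho(1) = 0.2745

For an MA(q) process with theta_0 = 1, the autocovariance is
  gamma(k) = sigma^2 * sum_{i=0..q-k} theta_i * theta_{i+k},
and rho(k) = gamma(k) / gamma(0). Sigma^2 cancels.
  numerator   = (1)*(0.277) + (0.277)*(0.072) = 0.296944.
  denominator = (1)^2 + (0.277)^2 + (0.072)^2 = 1.081913.
  rho(1) = 0.296944 / 1.081913 = 0.2745.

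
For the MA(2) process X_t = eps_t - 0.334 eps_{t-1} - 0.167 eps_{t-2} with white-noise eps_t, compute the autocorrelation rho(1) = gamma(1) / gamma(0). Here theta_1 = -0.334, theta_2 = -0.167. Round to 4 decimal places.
\rho(1) = -0.2442

For an MA(q) process with theta_0 = 1, the autocovariance is
  gamma(k) = sigma^2 * sum_{i=0..q-k} theta_i * theta_{i+k},
and rho(k) = gamma(k) / gamma(0). Sigma^2 cancels.
  numerator   = (1)*(-0.334) + (-0.334)*(-0.167) = -0.278222.
  denominator = (1)^2 + (-0.334)^2 + (-0.167)^2 = 1.139445.
  rho(1) = -0.278222 / 1.139445 = -0.2442.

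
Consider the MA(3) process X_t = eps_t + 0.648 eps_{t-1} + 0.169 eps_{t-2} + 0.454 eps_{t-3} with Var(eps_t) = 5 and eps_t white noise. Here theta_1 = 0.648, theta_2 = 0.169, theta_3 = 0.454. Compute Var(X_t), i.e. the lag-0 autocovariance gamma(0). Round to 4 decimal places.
\gamma(0) = 8.2729

For an MA(q) process X_t = eps_t + sum_i theta_i eps_{t-i} with
Var(eps_t) = sigma^2, the variance is
  gamma(0) = sigma^2 * (1 + sum_i theta_i^2).
  sum_i theta_i^2 = (0.648)^2 + (0.169)^2 + (0.454)^2 = 0.419904 + 0.028561 + 0.206116 = 0.654581.
  gamma(0) = 5 * (1 + 0.654581) = 5 * 1.654581 = 8.272905, which rounds to 8.2729.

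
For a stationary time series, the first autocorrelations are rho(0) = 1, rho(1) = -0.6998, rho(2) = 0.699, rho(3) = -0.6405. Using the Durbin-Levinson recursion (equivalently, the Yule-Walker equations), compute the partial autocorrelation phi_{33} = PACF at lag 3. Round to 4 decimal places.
\phi_{33} = -0.1530

The PACF at lag k is phi_{kk}, the last component of the solution
to the Yule-Walker system G_k phi = r_k where
  (G_k)_{ij} = rho(|i - j|), (r_k)_i = rho(i), i,j = 1..k.
Equivalently, Durbin-Levinson gives phi_{kk} iteratively:
  phi_{11} = rho(1)
  phi_{kk} = [rho(k) - sum_{j=1..k-1} phi_{k-1,j} rho(k-j)]
            / [1 - sum_{j=1..k-1} phi_{k-1,j} rho(j)],
  phi_{k,j} = phi_{k-1,j} - phi_{kk} phi_{k-1,k-j},  j = 1..k-1.
Step k = 1:
  phi_11 = rho(1) = -0.6998.
Step k = 2:
  phi_22 = [rho(2) - phi_11 rho(1)] / [1 - phi_11 rho(1)] = [0.699 - (-0.6998)(-0.6998)] / [1 - (-0.6998)(-0.6998)]
         = 0.20927996 / 0.51027996 = 0.410128.
  Update: phi_21 = phi_11 - phi_22 phi_11 = -0.6998 - (0.410128)(-0.6998) = -0.412793.
Step k = 3:
  phi_33 = [rho(3) - phi_21 rho(2) - phi_22 rho(1)] / [1 - phi_21 rho(1) - phi_22 rho(2)]
    numerator   = -0.6405 - (-0.412793)(0.699) - (0.410128)(-0.6998) = -0.06495058
    denominator = 1 - (-0.412793)(-0.6998) - (0.410128)(0.699) = 0.42444845
  phi_33 = -0.06495058 / 0.42444845 = -0.153.
Therefore phi_{33} = -0.1530.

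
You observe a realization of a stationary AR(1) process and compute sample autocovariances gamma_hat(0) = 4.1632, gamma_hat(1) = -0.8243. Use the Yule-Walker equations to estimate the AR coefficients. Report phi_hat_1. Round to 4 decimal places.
\hat\phi_{1} = -0.1980

The Yule-Walker equations for an AR(p) process read, in matrix form,
  Gamma_p phi = r_p,   with   (Gamma_p)_{ij} = gamma(|i - j|),
                       (r_p)_i = gamma(i),   i,j = 1..p.
Substitute the sample gammas (Toeplitz matrix and right-hand side of size 1):
  Gamma_p = [[4.1632]]
  r_p     = [-0.8243]
With p = 1 this is the single equation gamma(0) phi_1 = gamma(1):
  phi_hat_1 = gamma(1) / gamma(0) = -0.8243 / 4.1632 = -0.1980.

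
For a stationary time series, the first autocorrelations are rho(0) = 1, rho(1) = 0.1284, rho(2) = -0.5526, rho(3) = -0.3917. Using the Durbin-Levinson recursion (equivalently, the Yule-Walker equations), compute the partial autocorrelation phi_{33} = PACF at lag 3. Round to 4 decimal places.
\phi_{33} = -0.3140

The PACF at lag k is phi_{kk}, the last component of the solution
to the Yule-Walker system G_k phi = r_k where
  (G_k)_{ij} = rho(|i - j|), (r_k)_i = rho(i), i,j = 1..k.
Equivalently, Durbin-Levinson gives phi_{kk} iteratively:
  phi_{11} = rho(1)
  phi_{kk} = [rho(k) - sum_{j=1..k-1} phi_{k-1,j} rho(k-j)]
            / [1 - sum_{j=1..k-1} phi_{k-1,j} rho(j)],
  phi_{k,j} = phi_{k-1,j} - phi_{kk} phi_{k-1,k-j},  j = 1..k-1.
Step k = 1:
  phi_11 = rho(1) = 0.1284.
Step k = 2:
  phi_22 = [rho(2) - phi_11 rho(1)] / [1 - phi_11 rho(1)] = [-0.5526 - (0.1284)(0.1284)] / [1 - (0.1284)(0.1284)]
         = -0.56908656 / 0.98351344 = -0.578626.
  Update: phi_21 = phi_11 - phi_22 phi_11 = 0.1284 - (-0.578626)(0.1284) = 0.202696.
Step k = 3:
  phi_33 = [rho(3) - phi_21 rho(2) - phi_22 rho(1)] / [1 - phi_21 rho(1) - phi_22 rho(2)]
    numerator   = -0.3917 - (0.202696)(-0.5526) - (-0.578626)(0.1284) = -0.20539482
    denominator = 1 - (0.202696)(0.1284) - (-0.578626)(-0.5526) = 0.6542251
  phi_33 = -0.20539482 / 0.6542251 = -0.314.
Therefore phi_{33} = -0.3140.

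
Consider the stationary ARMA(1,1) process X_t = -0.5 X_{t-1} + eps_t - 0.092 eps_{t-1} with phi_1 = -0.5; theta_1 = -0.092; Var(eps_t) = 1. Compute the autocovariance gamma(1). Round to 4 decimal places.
\gamma(1) = -0.8256

Multiply the model equation by X_{t-k} and take expectations. With theta_0 = psi_0 = 1 and psi_j the MA(infinity) weights, this gives
  gamma(k) - sum_i phi_i gamma(k-i) = c_k,
  c_k = sigma^2 * sum_{j=k..q} theta_j psi_{j-k}   (c_k = 0 for k > q),
using gamma(-m) = gamma(m).
psi-weights needed (psi_j = theta_j + sum_i phi_i psi_{j-i}):
  psi_1 = theta_1 + phi_1 = -0.092 + (-0.5) = -0.592
Right-hand sides:
  c_0 = sigma^2 (1 + theta_1 psi_1) = 1 * (1 + (-0.092)(-0.592)) = 1 * 1.054464 = 1.054464
  c_1 = sigma^2 theta_1 = 1 * (-0.092) = -0.092
  c_2 = 0
Equations for k = 0 and k = 1 (AR order 1):
  gamma(0) = phi_1 gamma(1) + c_0
  gamma(1) = phi_1 gamma(0) + c_1
Substituting the second into the first: gamma(0) (1 - phi_1^2) = c_0 + phi_1 c_1, so
  gamma(0) = (c_0 + phi_1 c_1) / (1 - phi_1^2) = (1.054464 + (-0.5)(-0.092)) / (1 - (-0.5)^2) = 1.100464 / 0.75 = 1.467285.
  gamma(1) = phi_1 gamma(0) + c_1 = (-0.5)(1.467285) + (-0.092) = -0.825643.
Therefore gamma(1) = -0.8256 (to 4 decimal places).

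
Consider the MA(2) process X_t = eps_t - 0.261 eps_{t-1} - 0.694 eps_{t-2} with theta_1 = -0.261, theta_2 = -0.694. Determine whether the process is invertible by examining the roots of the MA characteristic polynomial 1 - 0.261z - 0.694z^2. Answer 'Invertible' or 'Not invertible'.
\text{Invertible}

The MA(q) characteristic polynomial is P(z) = 1 - 0.261z - 0.694z^2.
Invertibility requires all roots to lie outside the unit circle, i.e. |z| > 1 for every root.
Set 1 + (-0.261) z + (-0.694) z^2 = 0, i.e. a z^2 + b z + c = 0 with a = -0.694, b = -0.261, c = 1.
Discriminant D = b^2 - 4ac = (-0.261)^2 - 4*(-0.694)*1 = 0.068121 - (-2.776) = 2.844121.
D >= 0, so the roots are real: z = (-b +/- sqrt(D)) / (2a) = (0.261 +/- 1.686452) / (-1.388).
  z_1 = (0.261 + 1.686452) / (-1.388) = -1.4031,   |z_1| = 1.4031.
  z_2 = (0.261 - 1.686452) / (-1.388) = 1.027,   |z_2| = 1.027.
Moduli of all roots: 1.4031, 1.0270.
All moduli strictly greater than 1? Yes.
Verdict: Invertible.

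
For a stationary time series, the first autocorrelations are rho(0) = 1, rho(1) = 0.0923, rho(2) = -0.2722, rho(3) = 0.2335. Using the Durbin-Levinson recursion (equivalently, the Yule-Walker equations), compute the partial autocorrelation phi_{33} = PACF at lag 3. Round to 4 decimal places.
\phi_{33} = 0.3200

The PACF at lag k is phi_{kk}, the last component of the solution
to the Yule-Walker system G_k phi = r_k where
  (G_k)_{ij} = rho(|i - j|), (r_k)_i = rho(i), i,j = 1..k.
Equivalently, Durbin-Levinson gives phi_{kk} iteratively:
  phi_{11} = rho(1)
  phi_{kk} = [rho(k) - sum_{j=1..k-1} phi_{k-1,j} rho(k-j)]
            / [1 - sum_{j=1..k-1} phi_{k-1,j} rho(j)],
  phi_{k,j} = phi_{k-1,j} - phi_{kk} phi_{k-1,k-j},  j = 1..k-1.
Step k = 1:
  phi_11 = rho(1) = 0.0923.
Step k = 2:
  phi_22 = [rho(2) - phi_11 rho(1)] / [1 - phi_11 rho(1)] = [-0.2722 - (0.0923)(0.0923)] / [1 - (0.0923)(0.0923)]
         = -0.28071929 / 0.99148071 = -0.283131.
  Update: phi_21 = phi_11 - phi_22 phi_11 = 0.0923 - (-0.283131)(0.0923) = 0.118433.
Step k = 3:
  phi_33 = [rho(3) - phi_21 rho(2) - phi_22 rho(1)] / [1 - phi_21 rho(1) - phi_22 rho(2)]
    numerator   = 0.2335 - (0.118433)(-0.2722) - (-0.283131)(0.0923) = 0.29187049
    denominator = 1 - (0.118433)(0.0923) - (-0.283131)(-0.2722) = 0.91200027
  phi_33 = 0.29187049 / 0.91200027 = 0.32.
Therefore phi_{33} = 0.3200.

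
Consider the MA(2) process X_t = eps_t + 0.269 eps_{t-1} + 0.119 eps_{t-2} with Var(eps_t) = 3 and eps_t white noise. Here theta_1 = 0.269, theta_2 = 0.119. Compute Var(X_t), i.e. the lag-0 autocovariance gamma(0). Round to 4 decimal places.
\gamma(0) = 3.2596

For an MA(q) process X_t = eps_t + sum_i theta_i eps_{t-i} with
Var(eps_t) = sigma^2, the variance is
  gamma(0) = sigma^2 * (1 + sum_i theta_i^2).
  sum_i theta_i^2 = (0.269)^2 + (0.119)^2 = 0.072361 + 0.014161 = 0.086522.
  gamma(0) = 3 * (1 + 0.086522) = 3 * 1.086522 = 3.259566, which rounds to 3.2596.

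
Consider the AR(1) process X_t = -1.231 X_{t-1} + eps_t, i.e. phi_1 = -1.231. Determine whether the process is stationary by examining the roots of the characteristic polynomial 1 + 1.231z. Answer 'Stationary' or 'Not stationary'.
\text{Not stationary}

The AR(p) characteristic polynomial is P(z) = 1 + 1.231z.
Stationarity requires all roots to lie outside the unit circle, i.e. |z| > 1 for every root.
This is linear in z: 1 + (1.231) z = 0  =>  z = -1/(1.231) = -0.812348,  |z| = 0.812348.
Moduli of all roots: 0.8123.
All moduli strictly greater than 1? No.
Verdict: Not stationary.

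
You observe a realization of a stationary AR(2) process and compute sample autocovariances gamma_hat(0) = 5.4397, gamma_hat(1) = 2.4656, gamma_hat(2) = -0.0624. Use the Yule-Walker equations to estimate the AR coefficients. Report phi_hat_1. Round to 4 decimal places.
\hat\phi_{1} = 0.5770

The Yule-Walker equations for an AR(p) process read, in matrix form,
  Gamma_p phi = r_p,   with   (Gamma_p)_{ij} = gamma(|i - j|),
                       (r_p)_i = gamma(i),   i,j = 1..p.
Substitute the sample gammas (Toeplitz matrix and right-hand side of size 2):
  Gamma_p = [[5.4397, 2.4656], [2.4656, 5.4397]]
  r_p     = [2.4656, -0.0624]
Written out:
  5.4397 phi_1 + 2.4656 phi_2 = 2.4656
  2.4656 phi_1 + 5.4397 phi_2 = -0.0624
Solve by Cramer's rule:
  det = gamma(0)^2 - gamma(1)^2 = (5.4397)^2 - (2.4656)^2 = 29.59033609 - 6.07918336 = 23.51115273
  phi_hat_1 = [gamma(1) gamma(0) - gamma(1) gamma(2)] / det = [(2.4656)(5.4397) - (2.4656)(-0.0624)] / 23.51115273 = 13.56597776 / 23.51115273 = 0.577
  phi_hat_2 = [gamma(0) gamma(2) - gamma(1)^2] / det = [(5.4397)(-0.0624) - (2.4656)^2] / 23.51115273 = -6.41862064 / 23.51115273 = -0.273
So phi_hat = [0.5770, -0.2730].
Therefore phi_hat_1 = 0.5770.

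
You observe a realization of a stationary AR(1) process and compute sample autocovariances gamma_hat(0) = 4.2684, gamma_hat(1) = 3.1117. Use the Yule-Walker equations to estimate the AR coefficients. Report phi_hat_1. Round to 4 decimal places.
\hat\phi_{1} = 0.7290

The Yule-Walker equations for an AR(p) process read, in matrix form,
  Gamma_p phi = r_p,   with   (Gamma_p)_{ij} = gamma(|i - j|),
                       (r_p)_i = gamma(i),   i,j = 1..p.
Substitute the sample gammas (Toeplitz matrix and right-hand side of size 1):
  Gamma_p = [[4.2684]]
  r_p     = [3.1117]
With p = 1 this is the single equation gamma(0) phi_1 = gamma(1):
  phi_hat_1 = gamma(1) / gamma(0) = 3.1117 / 4.2684 = 0.7290.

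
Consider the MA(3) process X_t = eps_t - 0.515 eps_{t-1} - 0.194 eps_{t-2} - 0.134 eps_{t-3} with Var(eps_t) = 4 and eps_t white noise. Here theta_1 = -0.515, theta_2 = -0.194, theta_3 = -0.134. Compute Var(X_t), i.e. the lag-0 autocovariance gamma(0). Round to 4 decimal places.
\gamma(0) = 5.2833

For an MA(q) process X_t = eps_t + sum_i theta_i eps_{t-i} with
Var(eps_t) = sigma^2, the variance is
  gamma(0) = sigma^2 * (1 + sum_i theta_i^2).
  sum_i theta_i^2 = (-0.515)^2 + (-0.194)^2 + (-0.134)^2 = 0.265225 + 0.037636 + 0.017956 = 0.320817.
  gamma(0) = 4 * (1 + 0.320817) = 4 * 1.320817 = 5.283268, which rounds to 5.2833.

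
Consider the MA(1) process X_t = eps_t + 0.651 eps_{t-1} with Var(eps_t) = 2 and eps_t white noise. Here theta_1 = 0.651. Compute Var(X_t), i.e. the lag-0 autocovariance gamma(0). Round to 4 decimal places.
\gamma(0) = 2.8476

For an MA(q) process X_t = eps_t + sum_i theta_i eps_{t-i} with
Var(eps_t) = sigma^2, the variance is
  gamma(0) = sigma^2 * (1 + sum_i theta_i^2).
  sum_i theta_i^2 = (0.651)^2 = 0.423801.
  gamma(0) = 2 * (1 + 0.423801) = 2 * 1.423801 = 2.847602, which rounds to 2.8476.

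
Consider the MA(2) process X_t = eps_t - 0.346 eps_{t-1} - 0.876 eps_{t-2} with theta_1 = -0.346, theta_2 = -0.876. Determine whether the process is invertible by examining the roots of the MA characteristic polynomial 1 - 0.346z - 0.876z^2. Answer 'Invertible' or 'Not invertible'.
\text{Not invertible}

The MA(q) characteristic polynomial is P(z) = 1 - 0.346z - 0.876z^2.
Invertibility requires all roots to lie outside the unit circle, i.e. |z| > 1 for every root.
Set 1 + (-0.346) z + (-0.876) z^2 = 0, i.e. a z^2 + b z + c = 0 with a = -0.876, b = -0.346, c = 1.
Discriminant D = b^2 - 4ac = (-0.346)^2 - 4*(-0.876)*1 = 0.119716 - (-3.504) = 3.623716.
D >= 0, so the roots are real: z = (-b +/- sqrt(D)) / (2a) = (0.346 +/- 1.903606) / (-1.752).
  z_1 = (0.346 + 1.903606) / (-1.752) = -1.284,   |z_1| = 1.284.
  z_2 = (0.346 - 1.903606) / (-1.752) = 0.889,   |z_2| = 0.889.
Moduli of all roots: 1.2840, 0.8890.
All moduli strictly greater than 1? No.
Verdict: Not invertible.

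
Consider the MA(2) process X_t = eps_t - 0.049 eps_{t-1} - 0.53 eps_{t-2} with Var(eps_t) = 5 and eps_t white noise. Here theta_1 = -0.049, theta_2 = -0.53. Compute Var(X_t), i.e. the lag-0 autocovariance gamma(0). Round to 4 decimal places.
\gamma(0) = 6.4165

For an MA(q) process X_t = eps_t + sum_i theta_i eps_{t-i} with
Var(eps_t) = sigma^2, the variance is
  gamma(0) = sigma^2 * (1 + sum_i theta_i^2).
  sum_i theta_i^2 = (-0.049)^2 + (-0.53)^2 = 0.002401 + 0.2809 = 0.283301.
  gamma(0) = 5 * (1 + 0.283301) = 5 * 1.283301 = 6.416505, which rounds to 6.4165.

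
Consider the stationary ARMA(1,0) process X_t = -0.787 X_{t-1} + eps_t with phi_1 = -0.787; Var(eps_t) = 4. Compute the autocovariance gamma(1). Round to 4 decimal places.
\gamma(1) = -8.2705

Multiply the model equation by X_{t-k} and take expectations. With theta_0 = psi_0 = 1 and psi_j the MA(infinity) weights, this gives
  gamma(k) - sum_i phi_i gamma(k-i) = c_k,
  c_k = sigma^2 * sum_{j=k..q} theta_j psi_{j-k}   (c_k = 0 for k > q),
using gamma(-m) = gamma(m).
Pure AR (q = 0): c_0 = sigma^2 = 4, c_k = 0 for k >= 1.
Equations for k = 0 and k = 1 (AR order 1):
  gamma(0) = phi_1 gamma(1) + c_0
  gamma(1) = phi_1 gamma(0) + c_1
Substituting the second into the first: gamma(0) (1 - phi_1^2) = c_0 + phi_1 c_1, so
  gamma(0) = c_0 / (1 - phi_1^2) = 4 / (1 - (-0.787)^2) = 4 / 0.380631 = 10.508866.
  gamma(1) = phi_1 gamma(0) = (-0.787)(10.508866) = -8.270477.
Therefore gamma(1) = -8.2705 (to 4 decimal places).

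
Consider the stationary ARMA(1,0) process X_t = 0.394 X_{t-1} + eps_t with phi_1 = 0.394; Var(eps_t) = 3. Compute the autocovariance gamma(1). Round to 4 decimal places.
\gamma(1) = 1.3992

Multiply the model equation by X_{t-k} and take expectations. With theta_0 = psi_0 = 1 and psi_j the MA(infinity) weights, this gives
  gamma(k) - sum_i phi_i gamma(k-i) = c_k,
  c_k = sigma^2 * sum_{j=k..q} theta_j psi_{j-k}   (c_k = 0 for k > q),
using gamma(-m) = gamma(m).
Pure AR (q = 0): c_0 = sigma^2 = 3, c_k = 0 for k >= 1.
Equations for k = 0 and k = 1 (AR order 1):
  gamma(0) = phi_1 gamma(1) + c_0
  gamma(1) = phi_1 gamma(0) + c_1
Substituting the second into the first: gamma(0) (1 - phi_1^2) = c_0 + phi_1 c_1, so
  gamma(0) = c_0 / (1 - phi_1^2) = 3 / (1 - (0.394)^2) = 3 / 0.844764 = 3.551288.
  gamma(1) = phi_1 gamma(0) = (0.394)(3.551288) = 1.399207.
Therefore gamma(1) = 1.3992 (to 4 decimal places).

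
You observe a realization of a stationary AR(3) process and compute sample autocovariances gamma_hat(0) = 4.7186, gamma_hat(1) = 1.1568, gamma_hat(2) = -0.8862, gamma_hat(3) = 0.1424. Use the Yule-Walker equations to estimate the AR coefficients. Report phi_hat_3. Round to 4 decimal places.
\hat\phi_{3} = 0.1750

The Yule-Walker equations for an AR(p) process read, in matrix form,
  Gamma_p phi = r_p,   with   (Gamma_p)_{ij} = gamma(|i - j|),
                       (r_p)_i = gamma(i),   i,j = 1..p.
Substitute the sample gammas (Toeplitz matrix and right-hand side of size 3):
  Gamma_p = [[4.7186, 1.1568, -0.8862], [1.1568, 4.7186, 1.1568], [-0.8862, 1.1568, 4.7186]]
  r_p     = [1.1568, -0.8862, 0.1424]
Written out (R1..R3):
  (R1) 4.7186 phi_1 + 1.1568 phi_2 - 0.8862 phi_3 = 1.1568
  (R2) 1.1568 phi_1 + 4.7186 phi_2 + 1.1568 phi_3 = -0.8862
  (R3) -0.8862 phi_1 + 1.1568 phi_2 + 4.7186 phi_3 = 0.1424
Gaussian elimination:
  R2 <- R2 - (1.1568/4.7186) R1 = R2 - (0.245157) R1:  4.435002 phi_2 + 1.374059 phi_3 = -1.169798
  R3 <- R3 - (-0.8862/4.7186) R1 = R3 - (-0.18781) R1:  1.374059 phi_2 + 4.552163 phi_3 = 0.359659
  R3 <- R3 - (1.374059/4.435002) R2 = R3 - (0.309821) R2:  4.12645 phi_3 = 0.722087
Back-substitution:
  phi_hat_3 = 0.722087 / 4.12645 = 0.17499
  phi_hat_2 = (-1.169798 - (1.374059)(0.17499)) / 4.435002 = -0.317981
  phi_hat_1 = (1.1568 - (1.1568)(-0.317981) - (-0.8862)(0.17499)) / 4.7186 = 0.355978
So phi_hat = [0.3560, -0.3180, 0.1750].
Therefore phi_hat_3 = 0.1750.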